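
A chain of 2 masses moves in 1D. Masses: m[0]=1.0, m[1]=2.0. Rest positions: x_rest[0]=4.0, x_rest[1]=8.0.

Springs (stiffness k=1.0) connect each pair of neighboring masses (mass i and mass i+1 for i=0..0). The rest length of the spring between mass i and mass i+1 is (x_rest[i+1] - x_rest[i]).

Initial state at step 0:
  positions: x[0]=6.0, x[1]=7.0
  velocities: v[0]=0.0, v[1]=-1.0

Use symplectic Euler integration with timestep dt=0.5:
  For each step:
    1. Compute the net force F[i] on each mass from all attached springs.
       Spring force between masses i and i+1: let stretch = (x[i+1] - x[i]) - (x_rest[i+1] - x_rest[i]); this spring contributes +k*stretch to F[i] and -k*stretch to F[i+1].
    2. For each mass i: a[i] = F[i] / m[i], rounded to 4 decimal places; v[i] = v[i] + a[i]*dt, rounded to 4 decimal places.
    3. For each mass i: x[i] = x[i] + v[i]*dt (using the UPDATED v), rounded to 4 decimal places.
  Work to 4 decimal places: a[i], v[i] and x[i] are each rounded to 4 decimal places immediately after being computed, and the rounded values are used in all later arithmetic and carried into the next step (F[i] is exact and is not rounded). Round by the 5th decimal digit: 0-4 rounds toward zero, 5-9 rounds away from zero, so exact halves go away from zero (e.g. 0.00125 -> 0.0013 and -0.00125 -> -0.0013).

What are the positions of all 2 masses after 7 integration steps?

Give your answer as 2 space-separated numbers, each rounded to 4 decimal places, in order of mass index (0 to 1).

Step 0: x=[6.0000 7.0000] v=[0.0000 -1.0000]
Step 1: x=[5.2500 6.8750] v=[-1.5000 -0.2500]
Step 2: x=[3.9063 7.0469] v=[-2.6875 0.3438]
Step 3: x=[2.3477 7.3263] v=[-3.1172 0.5587]
Step 4: x=[1.0338 7.4834] v=[-2.6279 0.3141]
Step 5: x=[0.3323 7.3343] v=[-1.4031 -0.2983]
Step 6: x=[0.3813 6.8099] v=[0.0979 -1.0488]
Step 7: x=[1.0374 5.9819] v=[1.3122 -1.6560]

Answer: 1.0374 5.9819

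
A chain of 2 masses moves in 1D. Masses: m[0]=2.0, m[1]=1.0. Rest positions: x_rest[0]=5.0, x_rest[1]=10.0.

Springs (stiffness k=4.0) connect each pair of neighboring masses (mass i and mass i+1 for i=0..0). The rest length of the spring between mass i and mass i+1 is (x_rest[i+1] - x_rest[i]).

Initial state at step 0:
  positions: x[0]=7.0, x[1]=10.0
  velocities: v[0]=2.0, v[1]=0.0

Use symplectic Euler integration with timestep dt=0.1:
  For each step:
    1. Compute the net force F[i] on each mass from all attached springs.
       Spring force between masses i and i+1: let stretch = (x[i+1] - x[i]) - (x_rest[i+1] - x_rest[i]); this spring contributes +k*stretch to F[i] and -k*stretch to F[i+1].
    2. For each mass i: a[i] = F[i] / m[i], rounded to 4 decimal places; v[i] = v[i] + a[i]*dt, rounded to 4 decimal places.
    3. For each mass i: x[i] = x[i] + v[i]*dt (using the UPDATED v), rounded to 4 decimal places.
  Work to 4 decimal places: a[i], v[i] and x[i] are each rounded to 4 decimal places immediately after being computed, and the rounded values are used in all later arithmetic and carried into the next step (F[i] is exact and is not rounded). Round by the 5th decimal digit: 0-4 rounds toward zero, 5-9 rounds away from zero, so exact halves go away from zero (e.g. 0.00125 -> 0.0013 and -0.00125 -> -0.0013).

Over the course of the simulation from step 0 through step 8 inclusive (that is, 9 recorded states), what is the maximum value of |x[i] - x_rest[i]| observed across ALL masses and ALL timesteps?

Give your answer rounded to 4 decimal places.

Answer: 2.5569

Derivation:
Step 0: x=[7.0000 10.0000] v=[2.0000 0.0000]
Step 1: x=[7.1600 10.0800] v=[1.6000 0.8000]
Step 2: x=[7.2784 10.2432] v=[1.1840 1.6320]
Step 3: x=[7.3561 10.4878] v=[0.7770 2.4461]
Step 4: x=[7.3964 10.8071] v=[0.4033 3.1934]
Step 5: x=[7.4049 11.1900] v=[0.0854 3.8291]
Step 6: x=[7.3891 11.6215] v=[-0.1576 4.3151]
Step 7: x=[7.3580 12.0837] v=[-0.3111 4.6221]
Step 8: x=[7.3214 12.5569] v=[-0.3660 4.7318]
Max displacement = 2.5569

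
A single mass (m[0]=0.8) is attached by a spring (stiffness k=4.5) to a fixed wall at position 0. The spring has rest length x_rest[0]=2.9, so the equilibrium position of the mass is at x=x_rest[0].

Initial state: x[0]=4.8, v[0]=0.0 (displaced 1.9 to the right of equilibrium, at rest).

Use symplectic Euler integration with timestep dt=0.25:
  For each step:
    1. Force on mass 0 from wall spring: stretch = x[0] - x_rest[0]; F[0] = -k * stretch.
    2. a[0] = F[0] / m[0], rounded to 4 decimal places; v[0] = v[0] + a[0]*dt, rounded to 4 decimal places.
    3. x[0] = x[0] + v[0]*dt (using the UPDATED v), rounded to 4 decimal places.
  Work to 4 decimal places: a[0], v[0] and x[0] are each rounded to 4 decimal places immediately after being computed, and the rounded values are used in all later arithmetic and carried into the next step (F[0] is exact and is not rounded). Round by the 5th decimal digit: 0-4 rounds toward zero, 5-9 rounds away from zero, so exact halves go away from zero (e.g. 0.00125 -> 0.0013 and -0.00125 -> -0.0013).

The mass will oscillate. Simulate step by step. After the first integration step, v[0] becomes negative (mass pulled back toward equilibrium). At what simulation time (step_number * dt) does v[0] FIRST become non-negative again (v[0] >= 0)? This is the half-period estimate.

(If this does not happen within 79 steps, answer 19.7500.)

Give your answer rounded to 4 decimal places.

Answer: 1.5000

Derivation:
Step 0: x=[4.8000] v=[0.0000]
Step 1: x=[4.1320] v=[-2.6719]
Step 2: x=[3.0309] v=[-4.4044]
Step 3: x=[1.8838] v=[-4.5885]
Step 4: x=[1.0939] v=[-3.1595]
Step 5: x=[0.9390] v=[-0.6197]
Step 6: x=[1.4735] v=[2.1380]
First v>=0 after going negative at step 6, time=1.5000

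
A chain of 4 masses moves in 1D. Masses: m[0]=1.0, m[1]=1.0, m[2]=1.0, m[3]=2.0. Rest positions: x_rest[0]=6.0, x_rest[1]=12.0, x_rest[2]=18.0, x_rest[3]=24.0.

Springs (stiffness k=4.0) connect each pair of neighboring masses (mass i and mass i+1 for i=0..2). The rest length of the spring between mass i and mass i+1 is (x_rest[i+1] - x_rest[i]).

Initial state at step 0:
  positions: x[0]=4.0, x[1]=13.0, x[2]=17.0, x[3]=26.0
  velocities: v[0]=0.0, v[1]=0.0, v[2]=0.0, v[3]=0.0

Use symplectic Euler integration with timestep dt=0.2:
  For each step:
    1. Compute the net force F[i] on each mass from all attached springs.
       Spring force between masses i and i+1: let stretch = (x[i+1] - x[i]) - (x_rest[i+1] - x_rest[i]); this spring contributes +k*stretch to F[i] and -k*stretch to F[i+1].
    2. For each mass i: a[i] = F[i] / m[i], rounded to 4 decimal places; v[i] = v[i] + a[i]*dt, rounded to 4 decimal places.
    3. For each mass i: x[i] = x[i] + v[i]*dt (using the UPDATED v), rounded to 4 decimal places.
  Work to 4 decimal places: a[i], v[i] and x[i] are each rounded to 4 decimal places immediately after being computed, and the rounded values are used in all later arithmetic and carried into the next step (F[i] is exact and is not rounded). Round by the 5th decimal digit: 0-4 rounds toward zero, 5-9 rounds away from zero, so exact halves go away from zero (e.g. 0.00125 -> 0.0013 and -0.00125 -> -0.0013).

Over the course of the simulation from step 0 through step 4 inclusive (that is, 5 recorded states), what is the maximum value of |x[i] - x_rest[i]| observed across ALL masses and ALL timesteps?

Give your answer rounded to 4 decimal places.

Step 0: x=[4.0000 13.0000 17.0000 26.0000] v=[0.0000 0.0000 0.0000 0.0000]
Step 1: x=[4.4800 12.2000 17.8000 25.7600] v=[2.4000 -4.0000 4.0000 -1.2000]
Step 2: x=[5.2352 11.0608 18.9776 25.3632] v=[3.7760 -5.6960 5.8880 -1.9840]
Step 3: x=[5.9625 10.2562 19.9102 24.9356] v=[3.6365 -4.0230 4.6630 -2.1382]
Step 4: x=[6.4168 10.3092 20.1022 24.5859] v=[2.2715 0.2652 0.9601 -1.7484]
Max displacement = 2.1022

Answer: 2.1022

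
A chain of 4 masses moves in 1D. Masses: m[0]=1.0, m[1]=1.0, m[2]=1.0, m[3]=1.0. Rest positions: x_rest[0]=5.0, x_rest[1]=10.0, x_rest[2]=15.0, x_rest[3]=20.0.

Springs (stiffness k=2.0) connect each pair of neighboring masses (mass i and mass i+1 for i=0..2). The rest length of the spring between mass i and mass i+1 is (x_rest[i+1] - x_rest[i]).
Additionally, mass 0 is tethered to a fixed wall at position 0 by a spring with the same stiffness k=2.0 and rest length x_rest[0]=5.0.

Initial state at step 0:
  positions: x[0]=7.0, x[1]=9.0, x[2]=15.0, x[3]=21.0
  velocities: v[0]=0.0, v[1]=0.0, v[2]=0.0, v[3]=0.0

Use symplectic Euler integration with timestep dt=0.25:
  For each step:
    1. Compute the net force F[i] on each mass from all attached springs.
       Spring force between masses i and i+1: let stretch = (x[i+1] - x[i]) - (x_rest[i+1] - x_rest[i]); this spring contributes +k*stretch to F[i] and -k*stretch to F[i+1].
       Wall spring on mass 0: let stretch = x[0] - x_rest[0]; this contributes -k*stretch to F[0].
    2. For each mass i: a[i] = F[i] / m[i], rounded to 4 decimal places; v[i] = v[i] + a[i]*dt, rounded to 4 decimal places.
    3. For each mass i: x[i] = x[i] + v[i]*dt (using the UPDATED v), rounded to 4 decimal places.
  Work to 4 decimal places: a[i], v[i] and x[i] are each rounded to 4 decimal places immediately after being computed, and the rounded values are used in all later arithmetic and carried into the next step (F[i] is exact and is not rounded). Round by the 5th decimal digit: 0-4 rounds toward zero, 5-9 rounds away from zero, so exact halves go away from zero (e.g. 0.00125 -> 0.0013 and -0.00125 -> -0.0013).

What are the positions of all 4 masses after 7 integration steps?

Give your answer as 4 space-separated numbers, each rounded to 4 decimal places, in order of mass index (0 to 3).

Step 0: x=[7.0000 9.0000 15.0000 21.0000] v=[0.0000 0.0000 0.0000 0.0000]
Step 1: x=[6.3750 9.5000 15.0000 20.8750] v=[-2.5000 2.0000 0.0000 -0.5000]
Step 2: x=[5.3438 10.2969 15.0469 20.6406] v=[-4.1250 3.1875 0.1875 -0.9375]
Step 3: x=[4.2637 11.0684 15.1993 20.3320] v=[-4.3204 3.0860 0.6094 -1.2344]
Step 4: x=[3.5012 11.5057 15.4769 20.0068] v=[-3.0499 1.7491 1.1103 -1.3008]
Step 5: x=[3.3016 11.4388 15.8243 19.7404] v=[-0.7983 -0.2676 1.3897 -1.0658]
Step 6: x=[3.7065 10.9029 16.1131 19.6094] v=[1.6195 -2.1435 1.1550 -0.5239]
Step 7: x=[4.5476 10.1188 16.1876 19.6664] v=[3.3645 -3.1366 0.2981 0.2280]

Answer: 4.5476 10.1188 16.1876 19.6664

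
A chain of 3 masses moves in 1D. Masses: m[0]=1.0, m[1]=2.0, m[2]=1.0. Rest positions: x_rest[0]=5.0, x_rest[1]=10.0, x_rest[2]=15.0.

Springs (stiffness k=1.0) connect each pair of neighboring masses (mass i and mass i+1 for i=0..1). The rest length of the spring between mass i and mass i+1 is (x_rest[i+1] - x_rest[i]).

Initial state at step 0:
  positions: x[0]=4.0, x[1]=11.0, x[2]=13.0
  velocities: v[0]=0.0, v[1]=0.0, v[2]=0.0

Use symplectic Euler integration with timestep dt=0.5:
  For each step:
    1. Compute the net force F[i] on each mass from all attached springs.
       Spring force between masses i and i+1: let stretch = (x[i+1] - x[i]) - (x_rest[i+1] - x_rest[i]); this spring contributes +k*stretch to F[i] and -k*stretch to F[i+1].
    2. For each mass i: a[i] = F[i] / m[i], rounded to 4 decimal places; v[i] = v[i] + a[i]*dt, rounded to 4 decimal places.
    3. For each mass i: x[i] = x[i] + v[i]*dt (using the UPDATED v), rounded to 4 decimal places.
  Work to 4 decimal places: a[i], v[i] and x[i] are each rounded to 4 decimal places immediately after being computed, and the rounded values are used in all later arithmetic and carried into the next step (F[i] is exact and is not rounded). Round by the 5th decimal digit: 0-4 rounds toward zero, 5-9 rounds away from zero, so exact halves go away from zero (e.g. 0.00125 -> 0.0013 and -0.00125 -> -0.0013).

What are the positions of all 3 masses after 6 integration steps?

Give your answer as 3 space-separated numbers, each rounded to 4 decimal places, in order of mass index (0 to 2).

Answer: 4.2586 9.7308 15.2808

Derivation:
Step 0: x=[4.0000 11.0000 13.0000] v=[0.0000 0.0000 0.0000]
Step 1: x=[4.5000 10.3750 13.7500] v=[1.0000 -1.2500 1.5000]
Step 2: x=[5.2188 9.4375 14.9063] v=[1.4375 -1.8750 2.3125]
Step 3: x=[5.7423 8.6563 15.9454] v=[1.0469 -1.5625 2.0781]
Step 4: x=[5.7443 8.4220 16.4122] v=[0.0039 -0.4687 0.9336]
Step 5: x=[5.1657 8.8518 16.1315] v=[-1.1573 0.8595 -0.5615]
Step 6: x=[4.2586 9.7308 15.2808] v=[-1.8143 1.7579 -1.7014]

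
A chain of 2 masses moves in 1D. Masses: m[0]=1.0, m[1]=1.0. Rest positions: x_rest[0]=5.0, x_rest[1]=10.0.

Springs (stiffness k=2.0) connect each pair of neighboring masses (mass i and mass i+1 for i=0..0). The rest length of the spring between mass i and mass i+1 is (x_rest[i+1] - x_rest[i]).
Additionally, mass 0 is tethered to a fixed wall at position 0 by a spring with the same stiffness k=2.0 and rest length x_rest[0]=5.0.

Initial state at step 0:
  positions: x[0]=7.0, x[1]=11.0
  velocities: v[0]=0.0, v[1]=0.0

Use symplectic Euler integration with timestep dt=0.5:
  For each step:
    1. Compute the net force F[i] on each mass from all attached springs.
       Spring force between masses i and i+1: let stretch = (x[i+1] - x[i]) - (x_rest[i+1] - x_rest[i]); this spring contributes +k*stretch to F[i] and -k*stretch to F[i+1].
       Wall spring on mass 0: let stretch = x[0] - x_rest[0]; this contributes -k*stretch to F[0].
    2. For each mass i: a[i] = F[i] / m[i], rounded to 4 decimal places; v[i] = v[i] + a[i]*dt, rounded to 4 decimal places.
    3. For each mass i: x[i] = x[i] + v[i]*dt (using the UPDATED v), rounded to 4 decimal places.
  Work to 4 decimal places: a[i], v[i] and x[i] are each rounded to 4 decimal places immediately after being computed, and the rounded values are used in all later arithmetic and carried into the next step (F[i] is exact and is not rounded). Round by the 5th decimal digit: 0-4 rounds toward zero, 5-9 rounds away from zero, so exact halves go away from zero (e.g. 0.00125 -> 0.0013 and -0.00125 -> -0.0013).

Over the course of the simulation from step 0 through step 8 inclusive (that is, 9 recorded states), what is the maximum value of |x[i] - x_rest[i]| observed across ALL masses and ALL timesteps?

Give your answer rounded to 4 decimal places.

Step 0: x=[7.0000 11.0000] v=[0.0000 0.0000]
Step 1: x=[5.5000 11.5000] v=[-3.0000 1.0000]
Step 2: x=[4.2500 11.5000] v=[-2.5000 0.0000]
Step 3: x=[4.5000 10.3750] v=[0.5000 -2.2500]
Step 4: x=[5.4375 8.8125] v=[1.8750 -3.1250]
Step 5: x=[5.3438 8.0625] v=[-0.1875 -1.5000]
Step 6: x=[3.9375 8.4532] v=[-2.8126 0.7813]
Step 7: x=[2.8203 9.0860] v=[-2.2344 1.2656]
Step 8: x=[3.4258 9.0860] v=[1.2110 -0.0001]
Max displacement = 2.1797

Answer: 2.1797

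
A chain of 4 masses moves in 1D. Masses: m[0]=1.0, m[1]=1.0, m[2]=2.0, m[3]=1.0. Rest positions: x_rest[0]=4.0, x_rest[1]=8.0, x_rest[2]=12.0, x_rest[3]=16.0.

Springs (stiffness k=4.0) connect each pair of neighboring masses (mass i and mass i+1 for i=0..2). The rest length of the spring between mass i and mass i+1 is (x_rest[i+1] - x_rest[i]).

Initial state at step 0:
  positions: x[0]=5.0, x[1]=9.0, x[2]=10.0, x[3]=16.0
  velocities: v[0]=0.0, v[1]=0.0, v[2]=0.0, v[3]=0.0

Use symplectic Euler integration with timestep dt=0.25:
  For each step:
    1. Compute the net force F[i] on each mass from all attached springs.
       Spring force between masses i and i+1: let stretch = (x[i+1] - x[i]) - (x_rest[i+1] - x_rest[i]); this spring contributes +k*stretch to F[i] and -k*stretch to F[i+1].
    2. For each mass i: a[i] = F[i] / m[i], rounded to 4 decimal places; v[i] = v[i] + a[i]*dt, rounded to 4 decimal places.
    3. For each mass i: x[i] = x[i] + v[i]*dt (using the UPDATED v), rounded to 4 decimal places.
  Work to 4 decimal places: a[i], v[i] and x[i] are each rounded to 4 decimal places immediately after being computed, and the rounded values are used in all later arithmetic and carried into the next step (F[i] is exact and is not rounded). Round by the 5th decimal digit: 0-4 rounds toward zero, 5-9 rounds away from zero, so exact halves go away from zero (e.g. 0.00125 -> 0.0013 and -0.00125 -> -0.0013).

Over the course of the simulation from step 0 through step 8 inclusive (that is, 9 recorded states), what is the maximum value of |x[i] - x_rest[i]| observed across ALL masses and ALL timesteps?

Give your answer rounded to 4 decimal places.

Step 0: x=[5.0000 9.0000 10.0000 16.0000] v=[0.0000 0.0000 0.0000 0.0000]
Step 1: x=[5.0000 8.2500 10.6250 15.5000] v=[0.0000 -3.0000 2.5000 -2.0000]
Step 2: x=[4.8125 7.2813 11.5625 14.7813] v=[-0.7500 -3.8750 3.7500 -2.8750]
Step 3: x=[4.2422 6.7657 12.3672 14.2579] v=[-2.2812 -2.0626 3.2188 -2.0938]
Step 4: x=[3.3028 7.0196 12.7081 14.2618] v=[-3.7577 1.0154 1.3634 0.0155]
Step 5: x=[2.2926 7.7664 12.5321 14.8773] v=[-4.0409 2.9871 -0.7040 2.4618]
Step 6: x=[1.6508 8.3362 12.0535 15.9065] v=[-2.5671 2.2790 -1.9143 4.1166]
Step 7: x=[1.6804 8.1639 11.5919 16.9724] v=[0.1183 -0.6891 -1.8465 4.2636]
Step 8: x=[2.3309 7.2278 11.3743 17.6932] v=[2.6018 -3.7446 -0.8703 2.8831]
Max displacement = 2.3492

Answer: 2.3492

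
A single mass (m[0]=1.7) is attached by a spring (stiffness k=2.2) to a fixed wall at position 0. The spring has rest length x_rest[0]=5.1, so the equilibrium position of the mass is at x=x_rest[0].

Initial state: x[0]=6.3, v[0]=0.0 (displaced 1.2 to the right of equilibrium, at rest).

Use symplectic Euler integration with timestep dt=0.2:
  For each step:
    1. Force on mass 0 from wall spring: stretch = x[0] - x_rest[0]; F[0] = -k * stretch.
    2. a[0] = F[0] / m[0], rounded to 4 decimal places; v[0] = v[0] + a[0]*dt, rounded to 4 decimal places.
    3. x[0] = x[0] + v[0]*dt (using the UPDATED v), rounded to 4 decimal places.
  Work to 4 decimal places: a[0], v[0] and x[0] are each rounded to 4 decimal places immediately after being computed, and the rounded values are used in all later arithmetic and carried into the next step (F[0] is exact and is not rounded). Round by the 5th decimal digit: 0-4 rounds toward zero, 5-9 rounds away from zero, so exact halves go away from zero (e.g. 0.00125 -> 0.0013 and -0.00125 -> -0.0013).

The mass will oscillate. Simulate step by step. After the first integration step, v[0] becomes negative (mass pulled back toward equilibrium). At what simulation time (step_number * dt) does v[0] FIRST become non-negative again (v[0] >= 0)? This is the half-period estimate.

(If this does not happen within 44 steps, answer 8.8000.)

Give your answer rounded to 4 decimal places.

Step 0: x=[6.3000] v=[0.0000]
Step 1: x=[6.2379] v=[-0.3106]
Step 2: x=[6.1169] v=[-0.6051]
Step 3: x=[5.9432] v=[-0.8683]
Step 4: x=[5.7259] v=[-1.0865]
Step 5: x=[5.4762] v=[-1.2485]
Step 6: x=[5.2070] v=[-1.3459]
Step 7: x=[4.9323] v=[-1.3736]
Step 8: x=[4.6663] v=[-1.3302]
Step 9: x=[4.4227] v=[-1.2179]
Step 10: x=[4.2142] v=[-1.0426]
Step 11: x=[4.0515] v=[-0.8133]
Step 12: x=[3.9431] v=[-0.5419]
Step 13: x=[3.8946] v=[-0.2425]
Step 14: x=[3.9085] v=[0.0695]
First v>=0 after going negative at step 14, time=2.8000

Answer: 2.8000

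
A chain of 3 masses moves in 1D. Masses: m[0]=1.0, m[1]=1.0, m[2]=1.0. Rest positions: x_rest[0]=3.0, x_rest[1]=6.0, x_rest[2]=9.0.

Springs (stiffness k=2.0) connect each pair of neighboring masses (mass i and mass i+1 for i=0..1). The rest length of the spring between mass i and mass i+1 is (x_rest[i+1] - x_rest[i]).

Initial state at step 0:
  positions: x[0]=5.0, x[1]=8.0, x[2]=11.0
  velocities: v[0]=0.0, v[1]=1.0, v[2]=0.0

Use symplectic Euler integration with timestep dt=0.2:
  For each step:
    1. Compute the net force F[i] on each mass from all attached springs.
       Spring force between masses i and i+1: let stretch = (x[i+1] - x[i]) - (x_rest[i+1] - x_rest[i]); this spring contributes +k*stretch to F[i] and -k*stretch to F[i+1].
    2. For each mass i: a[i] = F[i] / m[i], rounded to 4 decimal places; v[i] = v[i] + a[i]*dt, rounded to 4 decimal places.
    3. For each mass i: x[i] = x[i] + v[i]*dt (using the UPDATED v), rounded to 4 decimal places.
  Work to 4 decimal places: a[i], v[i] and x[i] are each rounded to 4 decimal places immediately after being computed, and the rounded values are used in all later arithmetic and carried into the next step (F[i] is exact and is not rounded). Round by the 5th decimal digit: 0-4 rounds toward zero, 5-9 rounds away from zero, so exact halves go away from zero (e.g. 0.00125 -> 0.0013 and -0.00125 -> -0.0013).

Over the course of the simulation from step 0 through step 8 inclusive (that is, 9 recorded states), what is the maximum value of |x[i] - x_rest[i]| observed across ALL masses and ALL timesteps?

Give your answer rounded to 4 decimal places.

Answer: 2.6358

Derivation:
Step 0: x=[5.0000 8.0000 11.0000] v=[0.0000 1.0000 0.0000]
Step 1: x=[5.0000 8.2000 11.0000] v=[0.0000 1.0000 0.0000]
Step 2: x=[5.0160 8.3680 11.0160] v=[0.0800 0.8400 0.0800]
Step 3: x=[5.0602 8.4797 11.0602] v=[0.2208 0.5584 0.2208]
Step 4: x=[5.1379 8.5243 11.1379] v=[0.3886 0.2228 0.3886]
Step 5: x=[5.2465 8.5070 11.2465] v=[0.5432 -0.0863 0.5432]
Step 6: x=[5.3760 8.4481 11.3760] v=[0.6474 -0.2947 0.6474]
Step 7: x=[5.5112 8.3776 11.5112] v=[0.6762 -0.3524 0.6762]
Step 8: x=[5.6358 8.3285 11.6358] v=[0.6228 -0.2455 0.6228]
Max displacement = 2.6358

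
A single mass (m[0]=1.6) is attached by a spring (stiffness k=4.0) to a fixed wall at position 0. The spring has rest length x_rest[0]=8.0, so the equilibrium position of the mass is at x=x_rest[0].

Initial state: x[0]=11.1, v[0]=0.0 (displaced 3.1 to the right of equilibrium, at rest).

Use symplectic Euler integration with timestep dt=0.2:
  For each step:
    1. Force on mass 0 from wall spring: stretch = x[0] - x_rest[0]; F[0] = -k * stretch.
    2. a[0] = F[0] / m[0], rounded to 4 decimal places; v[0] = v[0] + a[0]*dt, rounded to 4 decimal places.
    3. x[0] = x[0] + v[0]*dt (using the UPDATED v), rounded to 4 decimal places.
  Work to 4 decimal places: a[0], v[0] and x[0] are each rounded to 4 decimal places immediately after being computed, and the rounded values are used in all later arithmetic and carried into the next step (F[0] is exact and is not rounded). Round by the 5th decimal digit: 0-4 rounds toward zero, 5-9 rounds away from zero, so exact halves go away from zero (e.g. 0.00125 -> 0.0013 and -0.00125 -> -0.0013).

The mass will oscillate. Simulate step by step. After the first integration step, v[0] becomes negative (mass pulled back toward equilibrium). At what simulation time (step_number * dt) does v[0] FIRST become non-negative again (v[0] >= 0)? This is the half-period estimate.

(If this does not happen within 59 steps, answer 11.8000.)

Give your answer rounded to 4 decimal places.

Answer: 2.0000

Derivation:
Step 0: x=[11.1000] v=[0.0000]
Step 1: x=[10.7900] v=[-1.5500]
Step 2: x=[10.2010] v=[-2.9450]
Step 3: x=[9.3919] v=[-4.0455]
Step 4: x=[8.4436] v=[-4.7415]
Step 5: x=[7.4509] v=[-4.9633]
Step 6: x=[6.5132] v=[-4.6887]
Step 7: x=[5.7241] v=[-3.9453]
Step 8: x=[5.1626] v=[-2.8073]
Step 9: x=[4.8849] v=[-1.3886]
Step 10: x=[4.9187] v=[0.1690]
First v>=0 after going negative at step 10, time=2.0000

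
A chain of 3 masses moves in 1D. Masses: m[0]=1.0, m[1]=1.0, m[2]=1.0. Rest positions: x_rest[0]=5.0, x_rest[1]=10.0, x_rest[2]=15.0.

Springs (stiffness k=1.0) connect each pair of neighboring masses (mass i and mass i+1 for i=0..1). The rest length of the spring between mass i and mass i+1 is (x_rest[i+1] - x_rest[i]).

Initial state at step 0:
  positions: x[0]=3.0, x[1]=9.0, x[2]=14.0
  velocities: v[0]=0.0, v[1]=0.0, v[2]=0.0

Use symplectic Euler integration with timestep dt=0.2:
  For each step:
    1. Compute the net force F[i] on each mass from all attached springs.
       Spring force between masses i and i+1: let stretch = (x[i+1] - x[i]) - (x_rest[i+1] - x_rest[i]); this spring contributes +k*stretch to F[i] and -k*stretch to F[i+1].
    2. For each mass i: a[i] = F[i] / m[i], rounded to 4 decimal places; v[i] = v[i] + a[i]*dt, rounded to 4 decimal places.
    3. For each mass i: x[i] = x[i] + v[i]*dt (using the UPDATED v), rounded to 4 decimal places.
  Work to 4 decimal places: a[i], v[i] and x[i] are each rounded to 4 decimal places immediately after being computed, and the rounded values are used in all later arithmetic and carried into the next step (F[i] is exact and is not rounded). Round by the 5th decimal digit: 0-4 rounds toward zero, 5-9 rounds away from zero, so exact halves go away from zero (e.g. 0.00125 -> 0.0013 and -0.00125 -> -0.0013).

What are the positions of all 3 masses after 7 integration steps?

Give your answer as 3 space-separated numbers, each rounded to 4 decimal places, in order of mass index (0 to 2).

Step 0: x=[3.0000 9.0000 14.0000] v=[0.0000 0.0000 0.0000]
Step 1: x=[3.0400 8.9600 14.0000] v=[0.2000 -0.2000 0.0000]
Step 2: x=[3.1168 8.8848 13.9984] v=[0.3840 -0.3760 -0.0080]
Step 3: x=[3.2243 8.7834 13.9923] v=[0.5376 -0.5069 -0.0307]
Step 4: x=[3.3542 8.6680 13.9778] v=[0.6494 -0.5769 -0.0725]
Step 5: x=[3.4966 8.5525 13.9509] v=[0.7122 -0.5777 -0.1345]
Step 6: x=[3.6413 8.4507 13.9081] v=[0.7234 -0.5092 -0.2142]
Step 7: x=[3.7784 8.3748 13.8470] v=[0.6853 -0.3796 -0.3057]

Answer: 3.7784 8.3748 13.8470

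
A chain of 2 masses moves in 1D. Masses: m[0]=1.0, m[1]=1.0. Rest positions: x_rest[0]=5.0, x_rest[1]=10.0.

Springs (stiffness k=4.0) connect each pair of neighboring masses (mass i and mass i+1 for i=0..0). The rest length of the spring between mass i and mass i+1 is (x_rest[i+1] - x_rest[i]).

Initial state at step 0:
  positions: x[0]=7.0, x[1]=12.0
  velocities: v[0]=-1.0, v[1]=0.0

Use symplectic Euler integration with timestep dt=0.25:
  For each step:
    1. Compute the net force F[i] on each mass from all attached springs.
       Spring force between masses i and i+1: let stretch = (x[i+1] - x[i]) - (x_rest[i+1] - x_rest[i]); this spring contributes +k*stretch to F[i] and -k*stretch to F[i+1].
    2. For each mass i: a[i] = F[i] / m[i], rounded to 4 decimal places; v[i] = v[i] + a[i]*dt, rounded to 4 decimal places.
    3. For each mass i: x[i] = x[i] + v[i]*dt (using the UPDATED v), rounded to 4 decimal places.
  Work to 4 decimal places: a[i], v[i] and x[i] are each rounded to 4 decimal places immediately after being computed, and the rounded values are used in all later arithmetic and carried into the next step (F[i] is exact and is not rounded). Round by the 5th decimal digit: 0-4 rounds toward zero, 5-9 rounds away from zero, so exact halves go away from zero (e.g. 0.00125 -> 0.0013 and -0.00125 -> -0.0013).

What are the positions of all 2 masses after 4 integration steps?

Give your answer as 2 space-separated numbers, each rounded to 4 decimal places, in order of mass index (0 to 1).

Step 0: x=[7.0000 12.0000] v=[-1.0000 0.0000]
Step 1: x=[6.7500 12.0000] v=[-1.0000 0.0000]
Step 2: x=[6.5625 11.9375] v=[-0.7500 -0.2500]
Step 3: x=[6.4688 11.7813] v=[-0.3750 -0.6250]
Step 4: x=[6.4532 11.5469] v=[-0.0625 -0.9375]

Answer: 6.4532 11.5469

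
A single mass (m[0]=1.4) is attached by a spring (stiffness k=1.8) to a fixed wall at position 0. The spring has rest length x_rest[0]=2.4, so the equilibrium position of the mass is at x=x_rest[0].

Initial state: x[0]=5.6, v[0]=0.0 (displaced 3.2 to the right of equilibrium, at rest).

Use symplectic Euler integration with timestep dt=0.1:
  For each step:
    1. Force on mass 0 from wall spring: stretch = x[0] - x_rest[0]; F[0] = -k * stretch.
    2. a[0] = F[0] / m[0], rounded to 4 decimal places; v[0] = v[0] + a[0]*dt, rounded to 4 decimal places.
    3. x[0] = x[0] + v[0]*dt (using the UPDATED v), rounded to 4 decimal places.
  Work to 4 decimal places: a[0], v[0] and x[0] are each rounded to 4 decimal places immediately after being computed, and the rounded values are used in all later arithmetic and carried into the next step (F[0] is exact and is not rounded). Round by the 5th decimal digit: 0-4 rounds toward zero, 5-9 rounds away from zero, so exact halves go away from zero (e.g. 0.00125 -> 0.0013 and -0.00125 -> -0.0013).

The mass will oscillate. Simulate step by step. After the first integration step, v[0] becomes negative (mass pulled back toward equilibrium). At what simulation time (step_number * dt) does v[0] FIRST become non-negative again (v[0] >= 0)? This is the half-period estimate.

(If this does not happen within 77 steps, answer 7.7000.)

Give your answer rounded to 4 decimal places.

Step 0: x=[5.6000] v=[0.0000]
Step 1: x=[5.5589] v=[-0.4114]
Step 2: x=[5.4772] v=[-0.8175]
Step 3: x=[5.3559] v=[-1.2131]
Step 4: x=[5.1966] v=[-1.5931]
Step 5: x=[5.0013] v=[-1.9527]
Step 6: x=[4.7726] v=[-2.2872]
Step 7: x=[4.5134] v=[-2.5923]
Step 8: x=[4.2270] v=[-2.8640]
Step 9: x=[3.9171] v=[-3.0989]
Step 10: x=[3.5877] v=[-3.2940]
Step 11: x=[3.2430] v=[-3.4467]
Step 12: x=[2.8875] v=[-3.5551]
Step 13: x=[2.5257] v=[-3.6178]
Step 14: x=[2.1623] v=[-3.6340]
Step 15: x=[1.8020] v=[-3.6034]
Step 16: x=[1.4494] v=[-3.5265]
Step 17: x=[1.1090] v=[-3.4043]
Step 18: x=[0.7852] v=[-3.2383]
Step 19: x=[0.4821] v=[-3.0307]
Step 20: x=[0.2037] v=[-2.7841]
Step 21: x=[-0.0465] v=[-2.5017]
Step 22: x=[-0.2652] v=[-2.1872]
Step 23: x=[-0.4497] v=[-1.8445]
Step 24: x=[-0.5975] v=[-1.4781]
Step 25: x=[-0.7068] v=[-1.0927]
Step 26: x=[-0.7761] v=[-0.6933]
Step 27: x=[-0.8046] v=[-0.2849]
Step 28: x=[-0.7919] v=[0.1271]
First v>=0 after going negative at step 28, time=2.8000

Answer: 2.8000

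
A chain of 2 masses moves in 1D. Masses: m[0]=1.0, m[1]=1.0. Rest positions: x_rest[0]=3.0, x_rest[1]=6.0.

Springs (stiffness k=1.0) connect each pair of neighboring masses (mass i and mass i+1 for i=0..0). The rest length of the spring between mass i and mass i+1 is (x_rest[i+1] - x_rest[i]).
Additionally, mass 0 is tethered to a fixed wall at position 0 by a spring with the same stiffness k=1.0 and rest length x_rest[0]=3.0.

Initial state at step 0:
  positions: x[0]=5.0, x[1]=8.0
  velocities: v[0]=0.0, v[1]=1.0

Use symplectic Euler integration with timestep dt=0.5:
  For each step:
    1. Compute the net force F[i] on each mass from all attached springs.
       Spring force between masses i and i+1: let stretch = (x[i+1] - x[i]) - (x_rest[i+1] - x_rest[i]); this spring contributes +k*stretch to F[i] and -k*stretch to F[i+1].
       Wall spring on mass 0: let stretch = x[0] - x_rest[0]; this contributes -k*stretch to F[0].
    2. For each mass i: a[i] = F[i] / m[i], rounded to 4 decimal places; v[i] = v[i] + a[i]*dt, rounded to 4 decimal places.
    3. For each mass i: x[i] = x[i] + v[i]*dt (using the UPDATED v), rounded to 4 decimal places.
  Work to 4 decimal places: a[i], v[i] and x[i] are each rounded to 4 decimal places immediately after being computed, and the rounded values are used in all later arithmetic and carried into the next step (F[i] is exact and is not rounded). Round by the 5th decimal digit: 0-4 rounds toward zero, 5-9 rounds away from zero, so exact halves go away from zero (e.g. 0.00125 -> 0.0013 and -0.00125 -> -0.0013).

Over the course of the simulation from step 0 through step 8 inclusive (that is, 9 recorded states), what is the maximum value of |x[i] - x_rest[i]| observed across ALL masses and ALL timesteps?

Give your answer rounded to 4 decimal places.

Step 0: x=[5.0000 8.0000] v=[0.0000 1.0000]
Step 1: x=[4.5000 8.5000] v=[-1.0000 1.0000]
Step 2: x=[3.8750 8.7500] v=[-1.2500 0.5000]
Step 3: x=[3.5000 8.5313] v=[-0.7500 -0.4375]
Step 4: x=[3.5079 7.8047] v=[0.0157 -1.4532]
Step 5: x=[3.7130 6.7539] v=[0.4102 -2.1016]
Step 6: x=[3.7501 5.6929] v=[0.0742 -2.1221]
Step 7: x=[3.3354 4.8962] v=[-0.8295 -1.5935]
Step 8: x=[2.4770 4.4593] v=[-1.7168 -0.8739]
Max displacement = 2.7500

Answer: 2.7500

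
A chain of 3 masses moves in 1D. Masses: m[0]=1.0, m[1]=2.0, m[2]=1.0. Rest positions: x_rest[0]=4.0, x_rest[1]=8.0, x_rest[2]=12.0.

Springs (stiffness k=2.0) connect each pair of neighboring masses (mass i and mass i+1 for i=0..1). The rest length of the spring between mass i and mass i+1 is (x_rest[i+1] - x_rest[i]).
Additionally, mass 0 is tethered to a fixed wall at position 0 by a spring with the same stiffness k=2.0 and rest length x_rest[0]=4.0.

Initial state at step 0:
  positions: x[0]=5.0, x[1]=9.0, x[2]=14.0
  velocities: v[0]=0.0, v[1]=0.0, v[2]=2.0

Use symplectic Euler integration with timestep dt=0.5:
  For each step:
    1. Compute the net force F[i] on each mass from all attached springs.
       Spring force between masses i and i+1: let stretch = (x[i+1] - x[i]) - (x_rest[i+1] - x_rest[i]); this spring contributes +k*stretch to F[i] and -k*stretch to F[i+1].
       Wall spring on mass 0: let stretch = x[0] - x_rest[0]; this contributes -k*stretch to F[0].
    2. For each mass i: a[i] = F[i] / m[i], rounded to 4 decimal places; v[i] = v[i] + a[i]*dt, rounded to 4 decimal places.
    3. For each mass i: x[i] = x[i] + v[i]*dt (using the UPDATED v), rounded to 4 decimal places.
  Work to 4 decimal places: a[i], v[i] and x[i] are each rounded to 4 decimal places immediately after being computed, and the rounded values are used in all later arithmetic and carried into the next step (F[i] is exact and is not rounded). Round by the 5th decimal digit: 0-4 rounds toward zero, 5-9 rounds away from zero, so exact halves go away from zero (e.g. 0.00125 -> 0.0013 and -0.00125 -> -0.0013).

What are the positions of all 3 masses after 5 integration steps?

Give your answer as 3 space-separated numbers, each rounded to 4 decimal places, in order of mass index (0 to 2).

Step 0: x=[5.0000 9.0000 14.0000] v=[0.0000 0.0000 2.0000]
Step 1: x=[4.5000 9.2500 14.5000] v=[-1.0000 0.5000 1.0000]
Step 2: x=[4.1250 9.6250 14.3750] v=[-0.7500 0.7500 -0.2500]
Step 3: x=[4.4375 9.8125 13.8750] v=[0.6250 0.3750 -1.0000]
Step 4: x=[5.2188 9.6719 13.3438] v=[1.5625 -0.2813 -1.0625]
Step 5: x=[5.6172 9.3360 12.9766] v=[0.7968 -0.6719 -0.7344]

Answer: 5.6172 9.3360 12.9766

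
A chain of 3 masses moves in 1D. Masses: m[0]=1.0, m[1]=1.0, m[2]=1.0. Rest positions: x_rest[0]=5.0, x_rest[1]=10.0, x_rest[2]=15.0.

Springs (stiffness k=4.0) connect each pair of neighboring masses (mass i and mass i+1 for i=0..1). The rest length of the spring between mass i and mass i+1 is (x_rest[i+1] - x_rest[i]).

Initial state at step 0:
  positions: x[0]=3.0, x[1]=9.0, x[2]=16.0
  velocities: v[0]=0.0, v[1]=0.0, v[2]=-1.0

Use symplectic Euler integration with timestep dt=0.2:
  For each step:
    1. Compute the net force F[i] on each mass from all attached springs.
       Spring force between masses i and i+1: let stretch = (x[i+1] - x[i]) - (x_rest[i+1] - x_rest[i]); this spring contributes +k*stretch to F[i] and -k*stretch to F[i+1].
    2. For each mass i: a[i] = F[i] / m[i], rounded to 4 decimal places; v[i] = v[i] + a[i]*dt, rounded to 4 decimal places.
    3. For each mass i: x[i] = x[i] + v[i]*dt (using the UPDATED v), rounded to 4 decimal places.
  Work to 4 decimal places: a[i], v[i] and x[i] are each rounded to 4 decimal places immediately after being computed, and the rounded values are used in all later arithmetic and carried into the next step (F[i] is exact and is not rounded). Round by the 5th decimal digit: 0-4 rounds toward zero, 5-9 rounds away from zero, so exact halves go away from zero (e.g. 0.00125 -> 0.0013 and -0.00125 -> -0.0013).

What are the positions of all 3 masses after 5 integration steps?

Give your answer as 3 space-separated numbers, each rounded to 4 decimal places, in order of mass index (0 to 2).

Answer: 5.0396 9.2205 12.7399

Derivation:
Step 0: x=[3.0000 9.0000 16.0000] v=[0.0000 0.0000 -1.0000]
Step 1: x=[3.1600 9.1600 15.4800] v=[0.8000 0.8000 -2.6000]
Step 2: x=[3.4800 9.3712 14.7488] v=[1.6000 1.0560 -3.6560]
Step 3: x=[3.9426 9.5002 13.9572] v=[2.3130 0.6451 -3.9581]
Step 4: x=[4.4944 9.4531 13.2525] v=[2.7591 -0.2354 -3.5237]
Step 5: x=[5.0396 9.2205 12.7399] v=[2.7261 -1.1628 -2.5632]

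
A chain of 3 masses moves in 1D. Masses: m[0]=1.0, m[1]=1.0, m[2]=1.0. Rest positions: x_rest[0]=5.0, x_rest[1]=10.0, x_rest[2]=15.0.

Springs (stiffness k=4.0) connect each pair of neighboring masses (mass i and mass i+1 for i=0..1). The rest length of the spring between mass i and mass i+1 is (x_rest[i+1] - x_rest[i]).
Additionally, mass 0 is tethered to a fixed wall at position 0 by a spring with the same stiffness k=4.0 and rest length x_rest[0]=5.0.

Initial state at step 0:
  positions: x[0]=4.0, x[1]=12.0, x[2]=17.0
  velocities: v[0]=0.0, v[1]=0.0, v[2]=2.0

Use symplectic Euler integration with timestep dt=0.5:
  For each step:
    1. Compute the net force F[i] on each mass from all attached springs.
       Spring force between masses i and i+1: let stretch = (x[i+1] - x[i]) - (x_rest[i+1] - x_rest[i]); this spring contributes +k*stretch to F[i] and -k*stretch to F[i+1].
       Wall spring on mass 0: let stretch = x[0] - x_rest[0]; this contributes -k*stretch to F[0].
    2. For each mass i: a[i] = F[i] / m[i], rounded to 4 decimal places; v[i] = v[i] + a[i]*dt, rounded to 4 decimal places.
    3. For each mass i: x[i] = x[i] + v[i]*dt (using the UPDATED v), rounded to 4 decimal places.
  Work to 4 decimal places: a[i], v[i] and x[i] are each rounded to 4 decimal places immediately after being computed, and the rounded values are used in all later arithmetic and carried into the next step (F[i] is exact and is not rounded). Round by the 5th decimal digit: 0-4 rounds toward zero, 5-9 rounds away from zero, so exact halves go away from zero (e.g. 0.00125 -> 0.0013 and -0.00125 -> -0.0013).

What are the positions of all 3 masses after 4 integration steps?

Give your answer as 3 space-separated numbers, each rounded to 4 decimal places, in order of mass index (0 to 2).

Answer: 6.0000 8.0000 17.0000

Derivation:
Step 0: x=[4.0000 12.0000 17.0000] v=[0.0000 0.0000 2.0000]
Step 1: x=[8.0000 9.0000 18.0000] v=[8.0000 -6.0000 2.0000]
Step 2: x=[5.0000 14.0000 15.0000] v=[-6.0000 10.0000 -6.0000]
Step 3: x=[6.0000 11.0000 16.0000] v=[2.0000 -6.0000 2.0000]
Step 4: x=[6.0000 8.0000 17.0000] v=[0.0000 -6.0000 2.0000]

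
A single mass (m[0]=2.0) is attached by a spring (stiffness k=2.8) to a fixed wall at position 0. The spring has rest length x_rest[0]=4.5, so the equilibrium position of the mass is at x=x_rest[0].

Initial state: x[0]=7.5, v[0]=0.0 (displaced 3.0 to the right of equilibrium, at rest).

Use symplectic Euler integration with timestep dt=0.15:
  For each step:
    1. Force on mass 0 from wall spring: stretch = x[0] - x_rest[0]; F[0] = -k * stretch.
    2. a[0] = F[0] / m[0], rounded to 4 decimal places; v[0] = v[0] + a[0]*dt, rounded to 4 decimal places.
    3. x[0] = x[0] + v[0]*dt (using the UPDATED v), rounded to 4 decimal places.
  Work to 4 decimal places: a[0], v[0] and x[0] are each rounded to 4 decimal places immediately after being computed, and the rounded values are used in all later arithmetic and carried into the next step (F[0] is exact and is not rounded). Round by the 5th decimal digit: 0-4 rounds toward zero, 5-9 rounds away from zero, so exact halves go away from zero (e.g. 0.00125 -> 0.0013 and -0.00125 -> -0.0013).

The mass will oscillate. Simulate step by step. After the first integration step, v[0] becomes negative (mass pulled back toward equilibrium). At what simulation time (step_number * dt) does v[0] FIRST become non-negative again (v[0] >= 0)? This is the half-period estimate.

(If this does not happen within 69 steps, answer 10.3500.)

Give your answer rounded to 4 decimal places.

Step 0: x=[7.5000] v=[0.0000]
Step 1: x=[7.4055] v=[-0.6300]
Step 2: x=[7.2195] v=[-1.2402]
Step 3: x=[6.9478] v=[-1.8113]
Step 4: x=[6.5990] v=[-2.3253]
Step 5: x=[6.1841] v=[-2.7661]
Step 6: x=[5.7161] v=[-3.1198]
Step 7: x=[5.2098] v=[-3.3752]
Step 8: x=[4.6812] v=[-3.5243]
Step 9: x=[4.1468] v=[-3.5624]
Step 10: x=[3.6236] v=[-3.4882]
Step 11: x=[3.1280] v=[-3.3042]
Step 12: x=[2.6756] v=[-3.0161]
Step 13: x=[2.2807] v=[-2.6330]
Step 14: x=[1.9557] v=[-2.1670]
Step 15: x=[1.7108] v=[-1.6327]
Step 16: x=[1.5538] v=[-1.0470]
Step 17: x=[1.4896] v=[-0.4283]
Step 18: x=[1.5202] v=[0.2039]
First v>=0 after going negative at step 18, time=2.7000

Answer: 2.7000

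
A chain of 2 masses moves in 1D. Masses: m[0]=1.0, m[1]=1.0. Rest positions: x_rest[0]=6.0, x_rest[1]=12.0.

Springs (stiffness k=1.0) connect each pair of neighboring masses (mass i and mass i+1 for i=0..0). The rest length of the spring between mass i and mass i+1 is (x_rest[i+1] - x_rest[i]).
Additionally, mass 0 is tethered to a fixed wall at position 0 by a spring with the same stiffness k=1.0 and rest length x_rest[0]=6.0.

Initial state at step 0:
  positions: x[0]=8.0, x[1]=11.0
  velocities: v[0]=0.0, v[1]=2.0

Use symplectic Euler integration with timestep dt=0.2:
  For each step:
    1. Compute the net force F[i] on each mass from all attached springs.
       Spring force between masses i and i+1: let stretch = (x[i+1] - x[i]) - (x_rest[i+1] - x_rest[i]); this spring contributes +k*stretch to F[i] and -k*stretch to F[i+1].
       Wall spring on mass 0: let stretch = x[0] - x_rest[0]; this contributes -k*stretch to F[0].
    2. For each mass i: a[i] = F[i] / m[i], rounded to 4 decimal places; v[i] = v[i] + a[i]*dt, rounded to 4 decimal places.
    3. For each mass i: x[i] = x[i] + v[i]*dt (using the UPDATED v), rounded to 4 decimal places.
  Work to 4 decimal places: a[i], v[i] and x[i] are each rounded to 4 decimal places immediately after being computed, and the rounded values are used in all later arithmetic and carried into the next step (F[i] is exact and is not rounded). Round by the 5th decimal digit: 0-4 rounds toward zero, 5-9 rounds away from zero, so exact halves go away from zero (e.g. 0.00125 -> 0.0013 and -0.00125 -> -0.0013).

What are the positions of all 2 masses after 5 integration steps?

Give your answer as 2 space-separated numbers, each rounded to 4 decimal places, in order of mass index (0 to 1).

Step 0: x=[8.0000 11.0000] v=[0.0000 2.0000]
Step 1: x=[7.8000 11.5200] v=[-1.0000 2.6000]
Step 2: x=[7.4368 12.1312] v=[-1.8160 3.0560]
Step 3: x=[6.9639 12.7946] v=[-2.3645 3.3171]
Step 4: x=[6.4457 13.4648] v=[-2.5911 3.3510]
Step 5: x=[5.9504 14.0942] v=[-2.4764 3.1472]

Answer: 5.9504 14.0942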